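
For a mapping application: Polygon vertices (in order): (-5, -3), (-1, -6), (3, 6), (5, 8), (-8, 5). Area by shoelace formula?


Shoelace sum: ((-5)*(-6) - (-1)*(-3)) + ((-1)*6 - 3*(-6)) + (3*8 - 5*6) + (5*5 - (-8)*8) + ((-8)*(-3) - (-5)*5)
= 171
Area = |171|/2 = 85.5

85.5


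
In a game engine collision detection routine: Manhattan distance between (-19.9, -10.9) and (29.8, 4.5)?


|(-19.9)-29.8| + |(-10.9)-4.5| = 49.7 + 15.4 = 65.1

65.1


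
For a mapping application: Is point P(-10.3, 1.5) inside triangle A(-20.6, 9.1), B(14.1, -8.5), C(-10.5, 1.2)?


Cross products: AB x AP = -82.44, BC x BP = -9.32, CA x CP = -4.61
All same sign? yes

Yes, inside


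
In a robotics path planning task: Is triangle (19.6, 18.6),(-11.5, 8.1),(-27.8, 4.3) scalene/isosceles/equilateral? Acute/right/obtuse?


Side lengths squared: AB^2=1077.46, BC^2=280.13, CA^2=2451.25
Sorted: [280.13, 1077.46, 2451.25]
By sides: Scalene, By angles: Obtuse

Scalene, Obtuse


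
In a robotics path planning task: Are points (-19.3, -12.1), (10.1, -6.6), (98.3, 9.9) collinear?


Cross product: (10.1-(-19.3))*(9.9-(-12.1)) - ((-6.6)-(-12.1))*(98.3-(-19.3))
= 0

Yes, collinear


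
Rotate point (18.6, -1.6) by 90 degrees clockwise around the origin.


90° CW: (x,y) -> (y, -x)
(18.6,-1.6) -> (-1.6, -18.6)

(-1.6, -18.6)


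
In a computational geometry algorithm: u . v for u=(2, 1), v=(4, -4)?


u . v = u_x*v_x + u_y*v_y = 2*4 + 1*(-4)
= 8 + (-4) = 4

4


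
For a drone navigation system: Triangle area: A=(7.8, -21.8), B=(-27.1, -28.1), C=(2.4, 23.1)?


Area = |x_A(y_B-y_C) + x_B(y_C-y_A) + x_C(y_A-y_B)|/2
= |(-399.36) + (-1216.79) + 15.12|/2
= 1601.03/2 = 800.515

800.515


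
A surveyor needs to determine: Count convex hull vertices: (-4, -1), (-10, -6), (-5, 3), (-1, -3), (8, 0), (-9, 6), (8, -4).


Convex hull vertices (CCW): (-10, -6), (8, -4), (8, 0), (-9, 6)
Count = 4

4


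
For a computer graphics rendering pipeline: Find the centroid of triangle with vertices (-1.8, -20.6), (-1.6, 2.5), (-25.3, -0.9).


Centroid = ((x_A+x_B+x_C)/3, (y_A+y_B+y_C)/3)
= (((-1.8)+(-1.6)+(-25.3))/3, ((-20.6)+2.5+(-0.9))/3)
= (-9.5667, -6.3333)

(-9.5667, -6.3333)


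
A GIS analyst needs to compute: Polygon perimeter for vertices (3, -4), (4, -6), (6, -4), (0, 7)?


Sides: (3, -4)->(4, -6): sqrt(5) = 2.236068, (4, -6)->(6, -4): sqrt(8) = 2.828427, (6, -4)->(0, 7): sqrt(157) = 12.529964, (0, 7)->(3, -4): sqrt(130) = 11.401754
Sum = 28.996213
Perimeter = 28.9962

28.9962


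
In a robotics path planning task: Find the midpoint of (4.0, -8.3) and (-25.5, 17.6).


M = ((4+(-25.5))/2, ((-8.3)+17.6)/2)
= (-10.75, 4.65)

(-10.75, 4.65)


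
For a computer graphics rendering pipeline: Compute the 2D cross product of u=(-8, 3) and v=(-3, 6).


u x v = u_x*v_y - u_y*v_x = (-8)*6 - 3*(-3)
= (-48) - (-9) = -39

-39


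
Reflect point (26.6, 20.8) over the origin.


Reflection over origin: (x,y) -> (-x,-y)
(26.6, 20.8) -> (-26.6, -20.8)

(-26.6, -20.8)


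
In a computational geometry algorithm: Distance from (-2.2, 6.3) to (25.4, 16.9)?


dx=27.6, dy=10.6
d^2 = 27.6^2 + 10.6^2 = 874.12
d = sqrt(874.12) = 29.5655

29.5655


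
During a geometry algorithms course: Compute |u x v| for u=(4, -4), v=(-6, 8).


|u x v| = |4*8 - (-4)*(-6)|
= |32 - 24| = 8

8


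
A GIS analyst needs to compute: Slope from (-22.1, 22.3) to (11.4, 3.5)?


slope = (y2-y1)/(x2-x1) = (3.5-22.3)/(11.4-(-22.1)) = (-18.8)/33.5 = -0.5612

-0.5612


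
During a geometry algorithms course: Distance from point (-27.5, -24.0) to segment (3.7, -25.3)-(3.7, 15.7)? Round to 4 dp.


Project P onto AB: t = 0.0317 (clamped to [0,1])
Closest point on segment: (3.7, -24)
Distance: 31.2

31.2


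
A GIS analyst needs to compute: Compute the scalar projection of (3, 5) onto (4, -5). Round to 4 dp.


u.v = -13, |v| = sqrt(41) = 6.4031
Scalar projection = u.v / |v| = -13 / sqrt(41) = -2.0303

-2.0303


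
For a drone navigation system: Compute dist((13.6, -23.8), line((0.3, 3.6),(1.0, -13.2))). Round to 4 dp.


|cross product| = 204.26
|line direction| = sqrt(282.73) = 16.8146
Distance = 204.26/sqrt(282.73) = 12.1478

12.1478


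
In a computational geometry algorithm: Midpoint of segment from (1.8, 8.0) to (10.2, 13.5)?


M = ((1.8+10.2)/2, (8+13.5)/2)
= (6, 10.75)

(6, 10.75)


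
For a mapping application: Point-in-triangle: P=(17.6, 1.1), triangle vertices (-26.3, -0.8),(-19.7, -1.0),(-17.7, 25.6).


Cross products: AB x AP = 21.32, BC x BP = -987.98, CA x CP = 1142.62
All same sign? no

No, outside


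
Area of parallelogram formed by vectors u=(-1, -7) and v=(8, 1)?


|u x v| = |(-1)*1 - (-7)*8|
= |(-1) - (-56)| = 55

55


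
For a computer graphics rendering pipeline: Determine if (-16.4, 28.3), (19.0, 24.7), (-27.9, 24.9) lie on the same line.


Cross product: (19-(-16.4))*(24.9-28.3) - (24.7-28.3)*((-27.9)-(-16.4))
= -161.76

No, not collinear


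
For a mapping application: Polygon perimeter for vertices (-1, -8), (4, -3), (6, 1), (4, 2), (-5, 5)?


Sides: (-1, -8)->(4, -3): sqrt(50) = 7.071068, (4, -3)->(6, 1): sqrt(20) = 4.472136, (6, 1)->(4, 2): sqrt(5) = 2.236068, (4, 2)->(-5, 5): sqrt(90) = 9.486833, (-5, 5)->(-1, -8): sqrt(185) = 13.601471
Sum = 36.867576
Perimeter = 36.8676

36.8676


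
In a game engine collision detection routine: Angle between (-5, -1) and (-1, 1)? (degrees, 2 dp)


u.v = 4, |u| = sqrt(26) = 5.099, |v| = sqrt(2) = 1.4142
cos(theta) = u.v/(|u||v|) = 4/sqrt(52) = 0.5547
theta = acos(0.5547) = 56.31 degrees

56.31 degrees


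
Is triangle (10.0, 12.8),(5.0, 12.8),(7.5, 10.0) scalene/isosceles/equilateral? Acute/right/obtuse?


Side lengths squared: AB^2=25, BC^2=14.09, CA^2=14.09
Sorted: [14.09, 14.09, 25]
By sides: Isosceles, By angles: Acute

Isosceles, Acute


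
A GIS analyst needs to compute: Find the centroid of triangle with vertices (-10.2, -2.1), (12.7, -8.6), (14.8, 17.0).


Centroid = ((x_A+x_B+x_C)/3, (y_A+y_B+y_C)/3)
= (((-10.2)+12.7+14.8)/3, ((-2.1)+(-8.6)+17)/3)
= (5.7667, 2.1)

(5.7667, 2.1)


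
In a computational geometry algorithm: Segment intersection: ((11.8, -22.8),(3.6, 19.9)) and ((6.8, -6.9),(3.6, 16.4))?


Cross products: d1=-65.62, d2=-11.2, d3=83.12, d4=28.7
d1*d2 < 0 and d3*d4 < 0? no

No, they don't intersect


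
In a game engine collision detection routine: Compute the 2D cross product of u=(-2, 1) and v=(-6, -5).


u x v = u_x*v_y - u_y*v_x = (-2)*(-5) - 1*(-6)
= 10 - (-6) = 16

16


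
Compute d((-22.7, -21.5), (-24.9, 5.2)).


dx=-2.2, dy=26.7
d^2 = (-2.2)^2 + 26.7^2 = 717.73
d = sqrt(717.73) = 26.7905

26.7905


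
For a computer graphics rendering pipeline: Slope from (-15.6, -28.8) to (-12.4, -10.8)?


slope = (y2-y1)/(x2-x1) = ((-10.8)-(-28.8))/((-12.4)-(-15.6)) = 18/3.2 = 5.625

5.625


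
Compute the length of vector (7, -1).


|u| = sqrt(7^2 + (-1)^2) = sqrt(50) = 7.0711

7.0711


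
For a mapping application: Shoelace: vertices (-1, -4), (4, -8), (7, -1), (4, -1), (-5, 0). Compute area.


Shoelace sum: ((-1)*(-8) - 4*(-4)) + (4*(-1) - 7*(-8)) + (7*(-1) - 4*(-1)) + (4*0 - (-5)*(-1)) + ((-5)*(-4) - (-1)*0)
= 88
Area = |88|/2 = 44

44


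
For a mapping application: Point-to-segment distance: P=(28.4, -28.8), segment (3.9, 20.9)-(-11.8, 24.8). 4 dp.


Project P onto AB: t = 0 (clamped to [0,1])
Closest point on segment: (3.9, 20.9)
Distance: 55.4106

55.4106


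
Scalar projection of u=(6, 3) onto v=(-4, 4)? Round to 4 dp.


u.v = -12, |v| = sqrt(32) = 5.6569
Scalar projection = u.v / |v| = -12 / sqrt(32) = -2.1213

-2.1213


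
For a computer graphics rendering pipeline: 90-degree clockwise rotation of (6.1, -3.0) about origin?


90° CW: (x,y) -> (y, -x)
(6.1,-3) -> (-3, -6.1)

(-3, -6.1)


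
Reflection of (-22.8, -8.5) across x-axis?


Reflection over x-axis: (x,y) -> (x,-y)
(-22.8, -8.5) -> (-22.8, 8.5)

(-22.8, 8.5)


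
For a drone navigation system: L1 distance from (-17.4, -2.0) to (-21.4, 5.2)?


|(-17.4)-(-21.4)| + |(-2)-5.2| = 4 + 7.2 = 11.2

11.2


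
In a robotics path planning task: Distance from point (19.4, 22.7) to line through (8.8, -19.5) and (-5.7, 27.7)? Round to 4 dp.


|cross product| = 1112.22
|line direction| = sqrt(2438.09) = 49.377
Distance = 1112.22/sqrt(2438.09) = 22.5251

22.5251


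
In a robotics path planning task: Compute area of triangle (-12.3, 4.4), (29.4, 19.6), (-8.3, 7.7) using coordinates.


Area = |x_A(y_B-y_C) + x_B(y_C-y_A) + x_C(y_A-y_B)|/2
= |(-146.37) + 97.02 + 126.16|/2
= 76.81/2 = 38.405

38.405


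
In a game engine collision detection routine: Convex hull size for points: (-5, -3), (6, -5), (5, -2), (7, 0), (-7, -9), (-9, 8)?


Convex hull vertices (CCW): (-9, 8), (-7, -9), (6, -5), (7, 0)
Count = 4

4


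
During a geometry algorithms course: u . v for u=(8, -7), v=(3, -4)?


u . v = u_x*v_x + u_y*v_y = 8*3 + (-7)*(-4)
= 24 + 28 = 52

52


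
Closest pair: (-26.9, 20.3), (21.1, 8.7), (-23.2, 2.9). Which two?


d(P0,P1) = 49.3818, d(P0,P2) = 17.789, d(P1,P2) = 44.6781
Closest: P0 and P2

Closest pair: (-26.9, 20.3) and (-23.2, 2.9), distance = 17.789


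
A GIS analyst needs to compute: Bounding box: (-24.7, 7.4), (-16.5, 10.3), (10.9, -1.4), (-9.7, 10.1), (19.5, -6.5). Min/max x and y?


x range: [-24.7, 19.5]
y range: [-6.5, 10.3]
Bounding box: (-24.7,-6.5) to (19.5,10.3)

(-24.7,-6.5) to (19.5,10.3)


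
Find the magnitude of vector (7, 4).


|u| = sqrt(7^2 + 4^2) = sqrt(65) = 8.0623

8.0623


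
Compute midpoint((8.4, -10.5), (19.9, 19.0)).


M = ((8.4+19.9)/2, ((-10.5)+19)/2)
= (14.15, 4.25)

(14.15, 4.25)


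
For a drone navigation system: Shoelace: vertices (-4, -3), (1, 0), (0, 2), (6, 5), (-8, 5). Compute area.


Shoelace sum: ((-4)*0 - 1*(-3)) + (1*2 - 0*0) + (0*5 - 6*2) + (6*5 - (-8)*5) + ((-8)*(-3) - (-4)*5)
= 107
Area = |107|/2 = 53.5

53.5


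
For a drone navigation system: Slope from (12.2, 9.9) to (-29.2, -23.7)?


slope = (y2-y1)/(x2-x1) = ((-23.7)-9.9)/((-29.2)-12.2) = (-33.6)/(-41.4) = 0.8116

0.8116


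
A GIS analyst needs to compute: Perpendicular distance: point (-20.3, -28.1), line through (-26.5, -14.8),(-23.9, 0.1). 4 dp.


|cross product| = 126.96
|line direction| = sqrt(228.77) = 15.1251
Distance = 126.96/sqrt(228.77) = 8.394

8.394


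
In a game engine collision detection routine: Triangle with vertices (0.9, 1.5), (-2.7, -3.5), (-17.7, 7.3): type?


Side lengths squared: AB^2=37.96, BC^2=341.64, CA^2=379.6
Sorted: [37.96, 341.64, 379.6]
By sides: Scalene, By angles: Right

Scalene, Right


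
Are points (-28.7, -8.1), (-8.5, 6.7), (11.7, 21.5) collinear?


Cross product: ((-8.5)-(-28.7))*(21.5-(-8.1)) - (6.7-(-8.1))*(11.7-(-28.7))
= 0

Yes, collinear


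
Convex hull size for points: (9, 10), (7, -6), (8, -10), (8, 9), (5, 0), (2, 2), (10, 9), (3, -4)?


Convex hull vertices (CCW): (2, 2), (3, -4), (8, -10), (10, 9), (9, 10), (8, 9)
Count = 6

6


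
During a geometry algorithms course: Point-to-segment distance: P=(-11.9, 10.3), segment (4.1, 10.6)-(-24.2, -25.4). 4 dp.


Project P onto AB: t = 0.2211 (clamped to [0,1])
Closest point on segment: (-2.1568, 2.6408)
Distance: 12.3933

12.3933


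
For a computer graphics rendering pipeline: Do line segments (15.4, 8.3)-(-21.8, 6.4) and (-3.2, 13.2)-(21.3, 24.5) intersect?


Cross products: d1=-330.23, d2=43.58, d3=-217.62, d4=-591.43
d1*d2 < 0 and d3*d4 < 0? no

No, they don't intersect


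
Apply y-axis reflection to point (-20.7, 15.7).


Reflection over y-axis: (x,y) -> (-x,y)
(-20.7, 15.7) -> (20.7, 15.7)

(20.7, 15.7)


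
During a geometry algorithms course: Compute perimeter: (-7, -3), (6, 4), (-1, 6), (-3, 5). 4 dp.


Sides: (-7, -3)->(6, 4): sqrt(218) = 14.764823, (6, 4)->(-1, 6): sqrt(53) = 7.28011, (-1, 6)->(-3, 5): sqrt(5) = 2.236068, (-3, 5)->(-7, -3): sqrt(80) = 8.944272
Sum = 33.225273
Perimeter = 33.2253

33.2253


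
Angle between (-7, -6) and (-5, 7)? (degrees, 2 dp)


u.v = -7, |u| = sqrt(85) = 9.2195, |v| = sqrt(74) = 8.6023
cos(theta) = u.v/(|u||v|) = -7/sqrt(6290) = -0.088262
theta = acos(-0.088262) = 95.06 degrees

95.06 degrees


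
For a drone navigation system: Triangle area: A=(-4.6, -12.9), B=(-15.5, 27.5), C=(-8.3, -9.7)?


Area = |x_A(y_B-y_C) + x_B(y_C-y_A) + x_C(y_A-y_B)|/2
= |(-171.12) + (-49.6) + 335.32|/2
= 114.6/2 = 57.3

57.3


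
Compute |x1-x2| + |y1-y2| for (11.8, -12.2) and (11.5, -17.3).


|11.8-11.5| + |(-12.2)-(-17.3)| = 0.3 + 5.1 = 5.4

5.4


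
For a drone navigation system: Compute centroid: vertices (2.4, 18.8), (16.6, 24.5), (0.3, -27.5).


Centroid = ((x_A+x_B+x_C)/3, (y_A+y_B+y_C)/3)
= ((2.4+16.6+0.3)/3, (18.8+24.5+(-27.5))/3)
= (6.4333, 5.2667)

(6.4333, 5.2667)


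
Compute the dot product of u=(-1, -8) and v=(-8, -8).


u . v = u_x*v_x + u_y*v_y = (-1)*(-8) + (-8)*(-8)
= 8 + 64 = 72

72


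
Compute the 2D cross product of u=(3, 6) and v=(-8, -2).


u x v = u_x*v_y - u_y*v_x = 3*(-2) - 6*(-8)
= (-6) - (-48) = 42

42


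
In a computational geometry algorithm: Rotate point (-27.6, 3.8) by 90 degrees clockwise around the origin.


90° CW: (x,y) -> (y, -x)
(-27.6,3.8) -> (3.8, 27.6)

(3.8, 27.6)


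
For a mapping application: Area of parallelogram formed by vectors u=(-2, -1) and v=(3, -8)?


|u x v| = |(-2)*(-8) - (-1)*3|
= |16 - (-3)| = 19

19


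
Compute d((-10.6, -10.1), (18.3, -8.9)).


dx=28.9, dy=1.2
d^2 = 28.9^2 + 1.2^2 = 836.65
d = sqrt(836.65) = 28.9249

28.9249


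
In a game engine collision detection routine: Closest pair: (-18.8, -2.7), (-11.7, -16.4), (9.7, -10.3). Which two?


d(P0,P1) = 15.4305, d(P0,P2) = 29.4959, d(P1,P2) = 22.2524
Closest: P0 and P1

Closest pair: (-18.8, -2.7) and (-11.7, -16.4), distance = 15.4305


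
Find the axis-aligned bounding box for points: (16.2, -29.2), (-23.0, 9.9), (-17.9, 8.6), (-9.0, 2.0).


x range: [-23, 16.2]
y range: [-29.2, 9.9]
Bounding box: (-23,-29.2) to (16.2,9.9)

(-23,-29.2) to (16.2,9.9)


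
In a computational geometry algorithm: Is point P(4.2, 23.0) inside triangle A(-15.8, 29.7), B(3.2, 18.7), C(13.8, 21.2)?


Cross products: AB x AP = 92.7, BC x BP = 43.08, CA x CP = 28.32
All same sign? yes

Yes, inside


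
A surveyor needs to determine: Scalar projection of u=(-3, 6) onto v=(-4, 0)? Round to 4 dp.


u.v = 12, |v| = sqrt(16) = 4
Scalar projection = u.v / |v| = 12 / sqrt(16) = 3

3


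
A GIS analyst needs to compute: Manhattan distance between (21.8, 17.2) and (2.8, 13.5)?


|21.8-2.8| + |17.2-13.5| = 19 + 3.7 = 22.7

22.7


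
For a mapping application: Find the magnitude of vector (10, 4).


|u| = sqrt(10^2 + 4^2) = sqrt(116) = 10.7703

10.7703


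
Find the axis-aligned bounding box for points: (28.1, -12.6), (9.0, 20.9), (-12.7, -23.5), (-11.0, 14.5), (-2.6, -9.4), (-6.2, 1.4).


x range: [-12.7, 28.1]
y range: [-23.5, 20.9]
Bounding box: (-12.7,-23.5) to (28.1,20.9)

(-12.7,-23.5) to (28.1,20.9)


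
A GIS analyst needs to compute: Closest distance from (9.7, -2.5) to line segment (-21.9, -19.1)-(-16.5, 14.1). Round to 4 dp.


Project P onto AB: t = 0.6379 (clamped to [0,1])
Closest point on segment: (-18.4551, 2.0795)
Distance: 28.5251

28.5251


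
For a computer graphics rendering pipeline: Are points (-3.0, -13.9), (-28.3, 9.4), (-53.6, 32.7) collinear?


Cross product: ((-28.3)-(-3))*(32.7-(-13.9)) - (9.4-(-13.9))*((-53.6)-(-3))
= 0

Yes, collinear


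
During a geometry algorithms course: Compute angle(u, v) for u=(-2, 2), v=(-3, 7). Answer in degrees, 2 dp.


u.v = 20, |u| = sqrt(8) = 2.8284, |v| = sqrt(58) = 7.6158
cos(theta) = u.v/(|u||v|) = 20/sqrt(464) = 0.928477
theta = acos(0.928477) = 21.8 degrees

21.8 degrees


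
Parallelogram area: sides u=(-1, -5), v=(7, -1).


|u x v| = |(-1)*(-1) - (-5)*7|
= |1 - (-35)| = 36

36


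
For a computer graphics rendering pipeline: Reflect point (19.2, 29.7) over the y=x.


Reflection over y=x: (x,y) -> (y,x)
(19.2, 29.7) -> (29.7, 19.2)

(29.7, 19.2)


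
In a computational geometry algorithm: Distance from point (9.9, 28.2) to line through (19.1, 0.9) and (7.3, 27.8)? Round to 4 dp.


|cross product| = 74.66
|line direction| = sqrt(862.85) = 29.3743
Distance = 74.66/sqrt(862.85) = 2.5417

2.5417


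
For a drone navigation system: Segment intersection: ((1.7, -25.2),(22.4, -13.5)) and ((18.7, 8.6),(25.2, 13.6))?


Cross products: d1=-134.7, d2=-162.15, d3=500.76, d4=528.21
d1*d2 < 0 and d3*d4 < 0? no

No, they don't intersect


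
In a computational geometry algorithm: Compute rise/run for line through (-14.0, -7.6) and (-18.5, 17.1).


slope = (y2-y1)/(x2-x1) = (17.1-(-7.6))/((-18.5)-(-14)) = 24.7/(-4.5) = -5.4889

-5.4889


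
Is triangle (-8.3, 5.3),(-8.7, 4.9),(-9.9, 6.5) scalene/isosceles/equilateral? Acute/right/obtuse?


Side lengths squared: AB^2=0.32, BC^2=4, CA^2=4
Sorted: [0.32, 4, 4]
By sides: Isosceles, By angles: Acute

Isosceles, Acute


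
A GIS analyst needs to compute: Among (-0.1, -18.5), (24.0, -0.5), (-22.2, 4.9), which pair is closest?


d(P0,P1) = 30.0801, d(P0,P2) = 32.1865, d(P1,P2) = 46.5145
Closest: P0 and P1

Closest pair: (-0.1, -18.5) and (24.0, -0.5), distance = 30.0801


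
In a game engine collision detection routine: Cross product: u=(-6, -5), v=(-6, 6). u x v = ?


u x v = u_x*v_y - u_y*v_x = (-6)*6 - (-5)*(-6)
= (-36) - 30 = -66

-66


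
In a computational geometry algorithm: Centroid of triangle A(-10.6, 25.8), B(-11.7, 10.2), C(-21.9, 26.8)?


Centroid = ((x_A+x_B+x_C)/3, (y_A+y_B+y_C)/3)
= (((-10.6)+(-11.7)+(-21.9))/3, (25.8+10.2+26.8)/3)
= (-14.7333, 20.9333)

(-14.7333, 20.9333)


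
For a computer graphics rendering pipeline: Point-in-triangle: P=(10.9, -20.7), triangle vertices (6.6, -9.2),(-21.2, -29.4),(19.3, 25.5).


Cross products: AB x AP = 406.56, BC x BP = -1409.94, CA x CP = 295.26
All same sign? no

No, outside


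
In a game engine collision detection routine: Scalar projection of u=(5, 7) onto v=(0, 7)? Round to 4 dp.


u.v = 49, |v| = sqrt(49) = 7
Scalar projection = u.v / |v| = 49 / sqrt(49) = 7

7


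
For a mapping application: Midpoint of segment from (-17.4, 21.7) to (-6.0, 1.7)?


M = (((-17.4)+(-6))/2, (21.7+1.7)/2)
= (-11.7, 11.7)

(-11.7, 11.7)


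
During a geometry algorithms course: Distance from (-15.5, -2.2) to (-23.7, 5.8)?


dx=-8.2, dy=8
d^2 = (-8.2)^2 + 8^2 = 131.24
d = sqrt(131.24) = 11.456

11.456


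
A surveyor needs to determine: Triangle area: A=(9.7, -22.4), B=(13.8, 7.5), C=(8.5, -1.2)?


Area = |x_A(y_B-y_C) + x_B(y_C-y_A) + x_C(y_A-y_B)|/2
= |84.39 + 292.56 + (-254.15)|/2
= 122.8/2 = 61.4

61.4


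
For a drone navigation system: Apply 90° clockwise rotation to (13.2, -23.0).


90° CW: (x,y) -> (y, -x)
(13.2,-23) -> (-23, -13.2)

(-23, -13.2)


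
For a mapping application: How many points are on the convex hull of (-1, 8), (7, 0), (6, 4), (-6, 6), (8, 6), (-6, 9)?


Convex hull vertices (CCW): (-6, 6), (7, 0), (8, 6), (-1, 8), (-6, 9)
Count = 5

5


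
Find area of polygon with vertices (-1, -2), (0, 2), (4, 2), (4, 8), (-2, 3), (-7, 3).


Shoelace sum: ((-1)*2 - 0*(-2)) + (0*2 - 4*2) + (4*8 - 4*2) + (4*3 - (-2)*8) + ((-2)*3 - (-7)*3) + ((-7)*(-2) - (-1)*3)
= 74
Area = |74|/2 = 37

37


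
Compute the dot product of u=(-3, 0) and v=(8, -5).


u . v = u_x*v_x + u_y*v_y = (-3)*8 + 0*(-5)
= (-24) + 0 = -24

-24


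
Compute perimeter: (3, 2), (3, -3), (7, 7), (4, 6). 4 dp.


Sides: (3, 2)->(3, -3): sqrt(25) = 5, (3, -3)->(7, 7): sqrt(116) = 10.77033, (7, 7)->(4, 6): sqrt(10) = 3.162278, (4, 6)->(3, 2): sqrt(17) = 4.123106
Sum = 23.055714
Perimeter = 23.0557

23.0557


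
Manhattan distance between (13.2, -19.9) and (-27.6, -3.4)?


|13.2-(-27.6)| + |(-19.9)-(-3.4)| = 40.8 + 16.5 = 57.3

57.3


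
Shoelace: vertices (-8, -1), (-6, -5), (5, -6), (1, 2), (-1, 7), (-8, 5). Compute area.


Shoelace sum: ((-8)*(-5) - (-6)*(-1)) + ((-6)*(-6) - 5*(-5)) + (5*2 - 1*(-6)) + (1*7 - (-1)*2) + ((-1)*5 - (-8)*7) + ((-8)*(-1) - (-8)*5)
= 219
Area = |219|/2 = 109.5

109.5


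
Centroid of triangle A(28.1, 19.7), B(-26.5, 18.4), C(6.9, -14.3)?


Centroid = ((x_A+x_B+x_C)/3, (y_A+y_B+y_C)/3)
= ((28.1+(-26.5)+6.9)/3, (19.7+18.4+(-14.3))/3)
= (2.8333, 7.9333)

(2.8333, 7.9333)


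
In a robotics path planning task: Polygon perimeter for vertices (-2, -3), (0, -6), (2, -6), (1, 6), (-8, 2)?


Sides: (-2, -3)->(0, -6): sqrt(13) = 3.605551, (0, -6)->(2, -6): sqrt(4) = 2, (2, -6)->(1, 6): sqrt(145) = 12.041595, (1, 6)->(-8, 2): sqrt(97) = 9.848858, (-8, 2)->(-2, -3): sqrt(61) = 7.81025
Sum = 35.306254
Perimeter = 35.3063

35.3063


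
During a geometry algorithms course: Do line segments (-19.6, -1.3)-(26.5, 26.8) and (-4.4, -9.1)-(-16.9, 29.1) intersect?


Cross products: d1=483.14, d2=-1629.13, d3=-786.7, d4=1325.57
d1*d2 < 0 and d3*d4 < 0? yes

Yes, they intersect


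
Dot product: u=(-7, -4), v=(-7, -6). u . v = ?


u . v = u_x*v_x + u_y*v_y = (-7)*(-7) + (-4)*(-6)
= 49 + 24 = 73

73


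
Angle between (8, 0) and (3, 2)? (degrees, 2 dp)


u.v = 24, |u| = sqrt(64) = 8, |v| = sqrt(13) = 3.6056
cos(theta) = u.v/(|u||v|) = 24/sqrt(832) = 0.83205
theta = acos(0.83205) = 33.69 degrees

33.69 degrees


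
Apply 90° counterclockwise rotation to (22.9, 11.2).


90° CCW: (x,y) -> (-y, x)
(22.9,11.2) -> (-11.2, 22.9)

(-11.2, 22.9)


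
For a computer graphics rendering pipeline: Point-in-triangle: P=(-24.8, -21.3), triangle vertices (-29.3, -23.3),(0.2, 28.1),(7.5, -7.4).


Cross products: AB x AP = -172.3, BC x BP = -1248.12, CA x CP = -2.05
All same sign? yes

Yes, inside


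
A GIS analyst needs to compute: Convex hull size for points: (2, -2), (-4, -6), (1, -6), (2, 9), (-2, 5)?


Convex hull vertices (CCW): (-4, -6), (1, -6), (2, -2), (2, 9), (-2, 5)
Count = 5

5


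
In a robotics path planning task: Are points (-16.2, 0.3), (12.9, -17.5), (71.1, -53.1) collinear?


Cross product: (12.9-(-16.2))*((-53.1)-0.3) - ((-17.5)-0.3)*(71.1-(-16.2))
= 0

Yes, collinear


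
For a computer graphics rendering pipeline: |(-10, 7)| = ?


|u| = sqrt((-10)^2 + 7^2) = sqrt(149) = 12.2066

12.2066


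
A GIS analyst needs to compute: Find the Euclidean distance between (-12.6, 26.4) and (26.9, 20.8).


dx=39.5, dy=-5.6
d^2 = 39.5^2 + (-5.6)^2 = 1591.61
d = sqrt(1591.61) = 39.895

39.895


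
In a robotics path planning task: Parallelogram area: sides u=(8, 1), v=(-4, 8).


|u x v| = |8*8 - 1*(-4)|
= |64 - (-4)| = 68

68


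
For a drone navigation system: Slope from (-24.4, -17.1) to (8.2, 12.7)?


slope = (y2-y1)/(x2-x1) = (12.7-(-17.1))/(8.2-(-24.4)) = 29.8/32.6 = 0.9141

0.9141


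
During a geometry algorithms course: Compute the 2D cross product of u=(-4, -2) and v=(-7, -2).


u x v = u_x*v_y - u_y*v_x = (-4)*(-2) - (-2)*(-7)
= 8 - 14 = -6

-6


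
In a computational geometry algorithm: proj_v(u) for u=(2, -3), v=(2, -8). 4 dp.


u.v = 28, |v| = sqrt(68) = 8.2462
Scalar projection = u.v / |v| = 28 / sqrt(68) = 3.3955

3.3955


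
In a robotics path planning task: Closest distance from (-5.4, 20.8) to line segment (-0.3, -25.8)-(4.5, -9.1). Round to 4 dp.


Project P onto AB: t = 1 (clamped to [0,1])
Closest point on segment: (4.5, -9.1)
Distance: 31.4963

31.4963


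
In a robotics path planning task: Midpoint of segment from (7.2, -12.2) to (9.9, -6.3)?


M = ((7.2+9.9)/2, ((-12.2)+(-6.3))/2)
= (8.55, -9.25)

(8.55, -9.25)


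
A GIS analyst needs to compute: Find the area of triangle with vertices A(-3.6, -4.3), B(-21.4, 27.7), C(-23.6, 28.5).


Area = |x_A(y_B-y_C) + x_B(y_C-y_A) + x_C(y_A-y_B)|/2
= |2.88 + (-701.92) + 755.2|/2
= 56.16/2 = 28.08

28.08


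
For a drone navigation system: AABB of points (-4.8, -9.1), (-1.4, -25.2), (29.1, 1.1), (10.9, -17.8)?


x range: [-4.8, 29.1]
y range: [-25.2, 1.1]
Bounding box: (-4.8,-25.2) to (29.1,1.1)

(-4.8,-25.2) to (29.1,1.1)


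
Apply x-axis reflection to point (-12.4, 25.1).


Reflection over x-axis: (x,y) -> (x,-y)
(-12.4, 25.1) -> (-12.4, -25.1)

(-12.4, -25.1)


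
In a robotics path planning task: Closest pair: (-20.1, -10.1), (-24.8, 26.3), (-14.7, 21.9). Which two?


d(P0,P1) = 36.7022, d(P0,P2) = 32.4524, d(P1,P2) = 11.0168
Closest: P1 and P2

Closest pair: (-24.8, 26.3) and (-14.7, 21.9), distance = 11.0168


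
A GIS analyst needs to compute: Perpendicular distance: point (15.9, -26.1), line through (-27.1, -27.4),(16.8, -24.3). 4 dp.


|cross product| = 76.23
|line direction| = sqrt(1936.82) = 44.0093
Distance = 76.23/sqrt(1936.82) = 1.7321

1.7321


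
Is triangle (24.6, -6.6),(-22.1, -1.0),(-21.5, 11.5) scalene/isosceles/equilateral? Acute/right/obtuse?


Side lengths squared: AB^2=2212.25, BC^2=156.61, CA^2=2452.82
Sorted: [156.61, 2212.25, 2452.82]
By sides: Scalene, By angles: Obtuse

Scalene, Obtuse


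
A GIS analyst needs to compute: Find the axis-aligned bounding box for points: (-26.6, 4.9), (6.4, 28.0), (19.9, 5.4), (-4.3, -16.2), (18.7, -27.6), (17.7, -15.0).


x range: [-26.6, 19.9]
y range: [-27.6, 28]
Bounding box: (-26.6,-27.6) to (19.9,28)

(-26.6,-27.6) to (19.9,28)


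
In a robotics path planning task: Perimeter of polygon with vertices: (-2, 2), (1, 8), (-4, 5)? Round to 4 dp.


Sides: (-2, 2)->(1, 8): sqrt(45) = 6.708204, (1, 8)->(-4, 5): sqrt(34) = 5.830952, (-4, 5)->(-2, 2): sqrt(13) = 3.605551
Sum = 16.144707
Perimeter = 16.1447

16.1447


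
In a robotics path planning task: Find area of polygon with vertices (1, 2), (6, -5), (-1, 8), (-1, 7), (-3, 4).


Shoelace sum: (1*(-5) - 6*2) + (6*8 - (-1)*(-5)) + ((-1)*7 - (-1)*8) + ((-1)*4 - (-3)*7) + ((-3)*2 - 1*4)
= 34
Area = |34|/2 = 17

17


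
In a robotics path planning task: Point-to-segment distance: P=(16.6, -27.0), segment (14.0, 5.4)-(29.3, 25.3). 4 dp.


Project P onto AB: t = 0 (clamped to [0,1])
Closest point on segment: (14, 5.4)
Distance: 32.5042

32.5042


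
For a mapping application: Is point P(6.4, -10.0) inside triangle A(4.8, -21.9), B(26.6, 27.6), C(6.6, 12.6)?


Cross products: AB x AP = 180.22, BC x BP = 449, CA x CP = 33.78
All same sign? yes

Yes, inside


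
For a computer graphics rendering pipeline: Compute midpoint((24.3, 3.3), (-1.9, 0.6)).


M = ((24.3+(-1.9))/2, (3.3+0.6)/2)
= (11.2, 1.95)

(11.2, 1.95)


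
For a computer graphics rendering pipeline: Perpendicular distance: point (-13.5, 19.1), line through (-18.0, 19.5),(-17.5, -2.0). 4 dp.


|cross product| = 96.55
|line direction| = sqrt(462.5) = 21.5058
Distance = 96.55/sqrt(462.5) = 4.4895

4.4895


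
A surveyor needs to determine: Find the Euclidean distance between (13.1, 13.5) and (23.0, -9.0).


dx=9.9, dy=-22.5
d^2 = 9.9^2 + (-22.5)^2 = 604.26
d = sqrt(604.26) = 24.5817

24.5817


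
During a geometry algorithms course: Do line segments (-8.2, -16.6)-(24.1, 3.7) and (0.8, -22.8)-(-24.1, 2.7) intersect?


Cross products: d1=75.12, d2=-1254, d3=-382.96, d4=946.16
d1*d2 < 0 and d3*d4 < 0? yes

Yes, they intersect


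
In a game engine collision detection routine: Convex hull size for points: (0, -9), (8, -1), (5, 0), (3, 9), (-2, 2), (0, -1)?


Convex hull vertices (CCW): (-2, 2), (0, -9), (8, -1), (3, 9)
Count = 4

4


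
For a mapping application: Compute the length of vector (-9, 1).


|u| = sqrt((-9)^2 + 1^2) = sqrt(82) = 9.0554

9.0554


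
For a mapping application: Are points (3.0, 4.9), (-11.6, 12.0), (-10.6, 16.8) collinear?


Cross product: ((-11.6)-3)*(16.8-4.9) - (12-4.9)*((-10.6)-3)
= -77.18

No, not collinear


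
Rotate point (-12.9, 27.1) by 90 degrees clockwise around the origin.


90° CW: (x,y) -> (y, -x)
(-12.9,27.1) -> (27.1, 12.9)

(27.1, 12.9)


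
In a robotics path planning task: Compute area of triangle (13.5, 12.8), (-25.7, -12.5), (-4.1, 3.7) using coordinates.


Area = |x_A(y_B-y_C) + x_B(y_C-y_A) + x_C(y_A-y_B)|/2
= |(-218.7) + 233.87 + (-103.73)|/2
= 88.56/2 = 44.28

44.28


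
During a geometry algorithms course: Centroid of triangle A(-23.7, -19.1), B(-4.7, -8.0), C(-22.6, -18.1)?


Centroid = ((x_A+x_B+x_C)/3, (y_A+y_B+y_C)/3)
= (((-23.7)+(-4.7)+(-22.6))/3, ((-19.1)+(-8)+(-18.1))/3)
= (-17, -15.0667)

(-17, -15.0667)


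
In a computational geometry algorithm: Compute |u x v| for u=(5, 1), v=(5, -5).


|u x v| = |5*(-5) - 1*5|
= |(-25) - 5| = 30

30


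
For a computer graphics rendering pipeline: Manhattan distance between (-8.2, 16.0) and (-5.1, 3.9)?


|(-8.2)-(-5.1)| + |16-3.9| = 3.1 + 12.1 = 15.2

15.2


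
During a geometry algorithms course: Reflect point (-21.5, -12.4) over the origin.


Reflection over origin: (x,y) -> (-x,-y)
(-21.5, -12.4) -> (21.5, 12.4)

(21.5, 12.4)


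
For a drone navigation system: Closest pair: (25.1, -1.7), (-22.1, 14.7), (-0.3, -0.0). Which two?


d(P0,P1) = 49.968, d(P0,P2) = 25.4568, d(P1,P2) = 26.2932
Closest: P0 and P2

Closest pair: (25.1, -1.7) and (-0.3, -0.0), distance = 25.4568


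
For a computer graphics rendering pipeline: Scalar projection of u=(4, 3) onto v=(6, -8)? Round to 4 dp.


u.v = 0, |v| = sqrt(100) = 10
Scalar projection = u.v / |v| = 0 / sqrt(100) = 0

0


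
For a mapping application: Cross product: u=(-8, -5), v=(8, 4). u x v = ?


u x v = u_x*v_y - u_y*v_x = (-8)*4 - (-5)*8
= (-32) - (-40) = 8

8


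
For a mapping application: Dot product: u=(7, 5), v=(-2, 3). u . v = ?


u . v = u_x*v_x + u_y*v_y = 7*(-2) + 5*3
= (-14) + 15 = 1

1


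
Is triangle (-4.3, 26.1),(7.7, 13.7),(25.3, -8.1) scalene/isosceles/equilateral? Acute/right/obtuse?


Side lengths squared: AB^2=297.76, BC^2=785, CA^2=2045.8
Sorted: [297.76, 785, 2045.8]
By sides: Scalene, By angles: Obtuse

Scalene, Obtuse


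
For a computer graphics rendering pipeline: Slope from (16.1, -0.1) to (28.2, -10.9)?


slope = (y2-y1)/(x2-x1) = ((-10.9)-(-0.1))/(28.2-16.1) = (-10.8)/12.1 = -0.8926

-0.8926


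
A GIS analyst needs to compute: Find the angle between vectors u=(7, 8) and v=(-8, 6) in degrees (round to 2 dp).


u.v = -8, |u| = sqrt(113) = 10.6301, |v| = sqrt(100) = 10
cos(theta) = u.v/(|u||v|) = -8/sqrt(11300) = -0.075258
theta = acos(-0.075258) = 94.32 degrees

94.32 degrees


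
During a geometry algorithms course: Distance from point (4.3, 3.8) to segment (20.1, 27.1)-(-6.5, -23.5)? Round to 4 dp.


Project P onto AB: t = 0.4894 (clamped to [0,1])
Closest point on segment: (7.0824, 2.3373)
Distance: 3.1435

3.1435


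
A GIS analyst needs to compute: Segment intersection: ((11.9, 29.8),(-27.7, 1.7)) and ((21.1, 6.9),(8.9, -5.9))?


Cross products: d1=-397.14, d2=-561.2, d3=1165.36, d4=1329.42
d1*d2 < 0 and d3*d4 < 0? no

No, they don't intersect


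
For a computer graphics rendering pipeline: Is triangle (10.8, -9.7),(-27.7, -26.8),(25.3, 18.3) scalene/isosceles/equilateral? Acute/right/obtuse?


Side lengths squared: AB^2=1774.66, BC^2=4843.01, CA^2=994.25
Sorted: [994.25, 1774.66, 4843.01]
By sides: Scalene, By angles: Obtuse

Scalene, Obtuse


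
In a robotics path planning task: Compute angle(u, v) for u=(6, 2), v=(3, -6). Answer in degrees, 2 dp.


u.v = 6, |u| = sqrt(40) = 6.3246, |v| = sqrt(45) = 6.7082
cos(theta) = u.v/(|u||v|) = 6/sqrt(1800) = 0.141421
theta = acos(0.141421) = 81.87 degrees

81.87 degrees


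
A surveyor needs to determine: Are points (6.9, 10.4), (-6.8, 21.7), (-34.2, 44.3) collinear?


Cross product: ((-6.8)-6.9)*(44.3-10.4) - (21.7-10.4)*((-34.2)-6.9)
= 0

Yes, collinear


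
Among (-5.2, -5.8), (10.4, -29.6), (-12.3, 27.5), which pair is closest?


d(P0,P1) = 28.457, d(P0,P2) = 34.0485, d(P1,P2) = 61.4467
Closest: P0 and P1

Closest pair: (-5.2, -5.8) and (10.4, -29.6), distance = 28.457


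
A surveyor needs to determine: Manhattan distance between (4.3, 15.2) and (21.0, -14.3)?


|4.3-21| + |15.2-(-14.3)| = 16.7 + 29.5 = 46.2

46.2


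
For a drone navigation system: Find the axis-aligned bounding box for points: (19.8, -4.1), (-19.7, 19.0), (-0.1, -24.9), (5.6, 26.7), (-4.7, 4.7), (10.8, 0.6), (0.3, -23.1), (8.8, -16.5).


x range: [-19.7, 19.8]
y range: [-24.9, 26.7]
Bounding box: (-19.7,-24.9) to (19.8,26.7)

(-19.7,-24.9) to (19.8,26.7)


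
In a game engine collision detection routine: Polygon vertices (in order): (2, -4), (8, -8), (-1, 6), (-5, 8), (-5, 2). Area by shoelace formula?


Shoelace sum: (2*(-8) - 8*(-4)) + (8*6 - (-1)*(-8)) + ((-1)*8 - (-5)*6) + ((-5)*2 - (-5)*8) + ((-5)*(-4) - 2*2)
= 124
Area = |124|/2 = 62

62


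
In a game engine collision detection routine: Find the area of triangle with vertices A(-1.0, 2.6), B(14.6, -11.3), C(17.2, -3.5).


Area = |x_A(y_B-y_C) + x_B(y_C-y_A) + x_C(y_A-y_B)|/2
= |7.8 + (-89.06) + 239.08|/2
= 157.82/2 = 78.91

78.91


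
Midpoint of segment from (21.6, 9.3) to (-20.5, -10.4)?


M = ((21.6+(-20.5))/2, (9.3+(-10.4))/2)
= (0.55, -0.55)

(0.55, -0.55)


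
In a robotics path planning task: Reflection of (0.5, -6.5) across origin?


Reflection over origin: (x,y) -> (-x,-y)
(0.5, -6.5) -> (-0.5, 6.5)

(-0.5, 6.5)


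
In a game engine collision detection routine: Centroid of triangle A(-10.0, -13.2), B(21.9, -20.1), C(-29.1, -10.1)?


Centroid = ((x_A+x_B+x_C)/3, (y_A+y_B+y_C)/3)
= (((-10)+21.9+(-29.1))/3, ((-13.2)+(-20.1)+(-10.1))/3)
= (-5.7333, -14.4667)

(-5.7333, -14.4667)


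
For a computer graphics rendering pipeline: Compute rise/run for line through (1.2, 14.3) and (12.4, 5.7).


slope = (y2-y1)/(x2-x1) = (5.7-14.3)/(12.4-1.2) = (-8.6)/11.2 = -0.7679

-0.7679


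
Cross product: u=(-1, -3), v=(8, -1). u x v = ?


u x v = u_x*v_y - u_y*v_x = (-1)*(-1) - (-3)*8
= 1 - (-24) = 25

25


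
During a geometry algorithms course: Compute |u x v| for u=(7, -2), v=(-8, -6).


|u x v| = |7*(-6) - (-2)*(-8)|
= |(-42) - 16| = 58

58


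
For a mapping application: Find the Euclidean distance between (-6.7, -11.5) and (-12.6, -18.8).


dx=-5.9, dy=-7.3
d^2 = (-5.9)^2 + (-7.3)^2 = 88.1
d = sqrt(88.1) = 9.3862

9.3862


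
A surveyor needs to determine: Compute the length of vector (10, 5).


|u| = sqrt(10^2 + 5^2) = sqrt(125) = 11.1803

11.1803


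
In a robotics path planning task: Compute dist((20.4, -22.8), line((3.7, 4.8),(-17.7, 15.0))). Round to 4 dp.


|cross product| = 420.3
|line direction| = sqrt(562) = 23.7065
Distance = 420.3/sqrt(562) = 17.7293

17.7293


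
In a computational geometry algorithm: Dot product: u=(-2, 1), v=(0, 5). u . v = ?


u . v = u_x*v_x + u_y*v_y = (-2)*0 + 1*5
= 0 + 5 = 5

5


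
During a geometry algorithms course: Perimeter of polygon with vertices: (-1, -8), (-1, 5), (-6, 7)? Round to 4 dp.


Sides: (-1, -8)->(-1, 5): sqrt(169) = 13, (-1, 5)->(-6, 7): sqrt(29) = 5.385165, (-6, 7)->(-1, -8): sqrt(250) = 15.811388
Sum = 34.196553
Perimeter = 34.1966

34.1966


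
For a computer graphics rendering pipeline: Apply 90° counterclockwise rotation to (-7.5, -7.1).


90° CCW: (x,y) -> (-y, x)
(-7.5,-7.1) -> (7.1, -7.5)

(7.1, -7.5)


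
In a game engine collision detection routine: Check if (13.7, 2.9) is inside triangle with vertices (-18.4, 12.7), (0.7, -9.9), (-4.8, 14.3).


Cross products: AB x AP = 538.28, BC x BP = -385, CA x CP = 184.64
All same sign? no

No, outside


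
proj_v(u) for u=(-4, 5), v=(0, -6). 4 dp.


u.v = -30, |v| = sqrt(36) = 6
Scalar projection = u.v / |v| = -30 / sqrt(36) = -5

-5


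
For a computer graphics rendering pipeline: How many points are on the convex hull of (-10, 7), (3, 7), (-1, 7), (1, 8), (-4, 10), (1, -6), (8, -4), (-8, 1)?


Convex hull vertices (CCW): (-10, 7), (-8, 1), (1, -6), (8, -4), (3, 7), (1, 8), (-4, 10)
Count = 7

7


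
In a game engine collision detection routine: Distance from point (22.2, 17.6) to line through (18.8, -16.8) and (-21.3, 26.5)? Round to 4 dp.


|cross product| = 1526.66
|line direction| = sqrt(3482.9) = 59.0161
Distance = 1526.66/sqrt(3482.9) = 25.8685

25.8685


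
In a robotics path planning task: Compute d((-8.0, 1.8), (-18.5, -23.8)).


dx=-10.5, dy=-25.6
d^2 = (-10.5)^2 + (-25.6)^2 = 765.61
d = sqrt(765.61) = 27.6697

27.6697


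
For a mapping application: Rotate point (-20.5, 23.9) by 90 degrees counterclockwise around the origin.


90° CCW: (x,y) -> (-y, x)
(-20.5,23.9) -> (-23.9, -20.5)

(-23.9, -20.5)


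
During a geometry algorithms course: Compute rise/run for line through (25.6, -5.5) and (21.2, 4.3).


slope = (y2-y1)/(x2-x1) = (4.3-(-5.5))/(21.2-25.6) = 9.8/(-4.4) = -2.2273

-2.2273


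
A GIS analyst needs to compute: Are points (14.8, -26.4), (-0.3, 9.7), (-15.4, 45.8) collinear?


Cross product: ((-0.3)-14.8)*(45.8-(-26.4)) - (9.7-(-26.4))*((-15.4)-14.8)
= 0

Yes, collinear


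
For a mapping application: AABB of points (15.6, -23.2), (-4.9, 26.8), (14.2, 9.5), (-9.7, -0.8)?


x range: [-9.7, 15.6]
y range: [-23.2, 26.8]
Bounding box: (-9.7,-23.2) to (15.6,26.8)

(-9.7,-23.2) to (15.6,26.8)


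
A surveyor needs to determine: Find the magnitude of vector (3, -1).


|u| = sqrt(3^2 + (-1)^2) = sqrt(10) = 3.1623

3.1623


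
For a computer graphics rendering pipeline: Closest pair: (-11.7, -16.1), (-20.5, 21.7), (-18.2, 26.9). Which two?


d(P0,P1) = 38.8108, d(P0,P2) = 43.4885, d(P1,P2) = 5.6859
Closest: P1 and P2

Closest pair: (-20.5, 21.7) and (-18.2, 26.9), distance = 5.6859


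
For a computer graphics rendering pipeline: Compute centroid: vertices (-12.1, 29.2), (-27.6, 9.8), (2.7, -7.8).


Centroid = ((x_A+x_B+x_C)/3, (y_A+y_B+y_C)/3)
= (((-12.1)+(-27.6)+2.7)/3, (29.2+9.8+(-7.8))/3)
= (-12.3333, 10.4)

(-12.3333, 10.4)


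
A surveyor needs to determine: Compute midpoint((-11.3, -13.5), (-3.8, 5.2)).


M = (((-11.3)+(-3.8))/2, ((-13.5)+5.2)/2)
= (-7.55, -4.15)

(-7.55, -4.15)


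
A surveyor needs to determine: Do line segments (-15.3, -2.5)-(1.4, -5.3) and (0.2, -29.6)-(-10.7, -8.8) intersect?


Cross products: d1=27.01, d2=-289.83, d3=-409.17, d4=-92.33
d1*d2 < 0 and d3*d4 < 0? no

No, they don't intersect


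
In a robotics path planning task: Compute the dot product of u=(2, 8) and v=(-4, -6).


u . v = u_x*v_x + u_y*v_y = 2*(-4) + 8*(-6)
= (-8) + (-48) = -56

-56


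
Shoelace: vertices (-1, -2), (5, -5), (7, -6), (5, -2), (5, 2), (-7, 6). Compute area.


Shoelace sum: ((-1)*(-5) - 5*(-2)) + (5*(-6) - 7*(-5)) + (7*(-2) - 5*(-6)) + (5*2 - 5*(-2)) + (5*6 - (-7)*2) + ((-7)*(-2) - (-1)*6)
= 120
Area = |120|/2 = 60

60


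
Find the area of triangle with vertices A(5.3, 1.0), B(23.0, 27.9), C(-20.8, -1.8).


Area = |x_A(y_B-y_C) + x_B(y_C-y_A) + x_C(y_A-y_B)|/2
= |157.41 + (-64.4) + 559.52|/2
= 652.53/2 = 326.265

326.265


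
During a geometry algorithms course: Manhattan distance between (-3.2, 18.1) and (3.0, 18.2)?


|(-3.2)-3| + |18.1-18.2| = 6.2 + 0.1 = 6.3

6.3


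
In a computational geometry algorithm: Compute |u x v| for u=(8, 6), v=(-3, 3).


|u x v| = |8*3 - 6*(-3)|
= |24 - (-18)| = 42

42


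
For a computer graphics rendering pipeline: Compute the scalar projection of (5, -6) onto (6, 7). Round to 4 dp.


u.v = -12, |v| = sqrt(85) = 9.2195
Scalar projection = u.v / |v| = -12 / sqrt(85) = -1.3016

-1.3016


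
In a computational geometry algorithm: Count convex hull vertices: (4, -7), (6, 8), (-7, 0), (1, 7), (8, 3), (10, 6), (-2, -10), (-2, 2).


Convex hull vertices (CCW): (-7, 0), (-2, -10), (4, -7), (10, 6), (6, 8), (1, 7)
Count = 6

6


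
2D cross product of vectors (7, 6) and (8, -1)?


u x v = u_x*v_y - u_y*v_x = 7*(-1) - 6*8
= (-7) - 48 = -55

-55
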